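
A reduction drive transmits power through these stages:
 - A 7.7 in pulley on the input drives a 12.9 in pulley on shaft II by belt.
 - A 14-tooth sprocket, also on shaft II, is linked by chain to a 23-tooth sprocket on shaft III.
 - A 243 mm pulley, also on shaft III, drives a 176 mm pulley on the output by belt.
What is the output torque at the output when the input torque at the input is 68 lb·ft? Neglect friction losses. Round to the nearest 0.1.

135.6 lb·ft

Belt: ratio = 12.9/7.7 = 1.6753; torque at shaft II = 68 × 1.6753 = 113.92 lb·ft.
Chain: ratio = 23/14 = 1.6429; torque at shaft III = 113.92 × 1.6429 = 187.16 lb·ft.
Belt: ratio = 176/243 = 0.72428; torque at the output = 187.16 × 0.72428 = 135.55 lb·ft.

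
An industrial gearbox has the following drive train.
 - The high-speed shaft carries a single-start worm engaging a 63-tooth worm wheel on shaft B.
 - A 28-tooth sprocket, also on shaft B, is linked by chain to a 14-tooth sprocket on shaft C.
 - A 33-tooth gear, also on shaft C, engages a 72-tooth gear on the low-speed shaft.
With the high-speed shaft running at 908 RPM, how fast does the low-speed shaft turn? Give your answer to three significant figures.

13.2 RPM

Worm: ratio = 63/1 = 63, so shaft B turns at 908 / 63 = 14.413 RPM.
Chain: ratio = 14/28 = 0.5, so shaft C turns at 14.413 / 0.5 = 28.825 RPM.
Gear mesh: ratio = 72/33 = 2.1818, so the low-speed shaft turns at 28.825 / 2.1818 = 13.212 RPM.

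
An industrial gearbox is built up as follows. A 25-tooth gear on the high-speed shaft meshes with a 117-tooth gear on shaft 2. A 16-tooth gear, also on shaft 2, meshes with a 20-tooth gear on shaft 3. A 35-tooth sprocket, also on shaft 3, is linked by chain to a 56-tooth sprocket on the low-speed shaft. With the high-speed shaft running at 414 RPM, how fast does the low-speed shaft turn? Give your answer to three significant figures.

44.2 RPM

the high-speed shaft → shaft 2 (gear mesh, 117/25): 414 ÷ 4.68 = 88.462 RPM
shaft 2 → shaft 3 (gear mesh, 20/16): 88.462 ÷ 1.25 = 70.769 RPM
shaft 3 → the low-speed shaft (chain, 56/35): 70.769 ÷ 1.6 = 44.231 RPM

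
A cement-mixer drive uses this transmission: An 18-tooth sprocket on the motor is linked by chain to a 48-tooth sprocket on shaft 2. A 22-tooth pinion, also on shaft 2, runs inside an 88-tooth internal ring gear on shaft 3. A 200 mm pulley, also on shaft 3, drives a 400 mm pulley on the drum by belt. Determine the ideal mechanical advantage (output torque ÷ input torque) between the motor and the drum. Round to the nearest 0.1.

Each stage contributes driven/driver: chain 48/18 = 2.6667, internal gear 88/22 = 4, belt 400/200 = 2.
Overall: 2.6667 × 4 × 2 = 21.333.

21.3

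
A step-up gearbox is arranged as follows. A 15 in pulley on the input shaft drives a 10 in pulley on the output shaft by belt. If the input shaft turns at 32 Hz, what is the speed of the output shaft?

Belt: ratio = 10/15 = 0.66667, so the output shaft turns at 32 / 0.66667 = 48 Hz.

48 Hz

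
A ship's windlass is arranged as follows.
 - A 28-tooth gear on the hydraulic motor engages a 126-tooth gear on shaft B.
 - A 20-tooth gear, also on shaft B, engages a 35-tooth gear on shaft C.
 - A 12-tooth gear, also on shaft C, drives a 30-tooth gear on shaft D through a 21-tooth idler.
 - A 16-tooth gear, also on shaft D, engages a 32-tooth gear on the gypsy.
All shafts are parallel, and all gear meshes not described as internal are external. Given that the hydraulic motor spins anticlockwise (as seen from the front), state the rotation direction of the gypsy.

clockwise

the hydraulic motor → shaft B: external mesh, 1 reversal → CW.
shaft B → shaft C: external mesh, 1 reversal → CCW.
shaft C → shaft D: driver → idler → driven is 2 external meshes, 2 reversals → CCW.
shaft D → the gypsy: external mesh, 1 reversal → CW.
5 reversals in total — an odd number — so the gypsy turns opposite to the hydraulic motor.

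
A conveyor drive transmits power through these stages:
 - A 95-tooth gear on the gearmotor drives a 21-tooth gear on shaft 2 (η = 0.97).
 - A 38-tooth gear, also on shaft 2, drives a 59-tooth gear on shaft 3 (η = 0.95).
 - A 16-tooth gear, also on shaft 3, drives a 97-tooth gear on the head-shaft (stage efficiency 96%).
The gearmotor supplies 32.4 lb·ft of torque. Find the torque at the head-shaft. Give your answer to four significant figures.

59.64 lb·ft

gear mesh 21/95 = 0.22105 → τ = 32.4·0.22105·0.97 = 6.9472 lb·ft
gear mesh 59/38 = 1.5526 → τ = 6.9472·1.5526·0.95 = 10.247 lb·ft
gear mesh 97/16 = 6.0625 → τ = 10.247·6.0625·0.96 = 59.639 lb·ft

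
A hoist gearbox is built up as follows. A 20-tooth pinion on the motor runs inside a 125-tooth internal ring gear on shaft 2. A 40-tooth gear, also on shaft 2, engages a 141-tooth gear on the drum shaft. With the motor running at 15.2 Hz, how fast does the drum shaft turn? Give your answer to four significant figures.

0.6899 Hz

Internal gear: ratio = 125/20 = 6.25, so shaft 2 turns at 15.2 / 6.25 = 2.432 Hz.
Gear mesh: ratio = 141/40 = 3.525, so the drum shaft turns at 2.432 / 3.525 = 0.68993 Hz.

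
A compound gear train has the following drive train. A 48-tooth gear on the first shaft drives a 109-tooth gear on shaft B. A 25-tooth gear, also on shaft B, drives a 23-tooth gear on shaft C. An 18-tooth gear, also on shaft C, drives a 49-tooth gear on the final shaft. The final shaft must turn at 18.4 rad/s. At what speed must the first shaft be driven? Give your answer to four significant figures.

Overall ratio R = 2.2708 × 0.92 × 2.7222 = 5.6872.
Required input speed = output speed × R = 18.4 × 5.6872 = 104.64 rad/s.

104.6 rad/s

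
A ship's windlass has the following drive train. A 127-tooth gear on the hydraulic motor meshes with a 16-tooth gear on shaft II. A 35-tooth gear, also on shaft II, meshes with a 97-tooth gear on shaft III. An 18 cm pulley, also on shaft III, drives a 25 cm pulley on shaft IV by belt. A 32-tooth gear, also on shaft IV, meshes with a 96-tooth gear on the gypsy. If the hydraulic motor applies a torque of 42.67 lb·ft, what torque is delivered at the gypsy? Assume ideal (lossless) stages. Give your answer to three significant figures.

62.1 lb·ft

After the gear mesh (16/127): 42.67 × 0.12598 = 5.3757 lb·ft
After the gear mesh (97/35): 5.3757 × 2.7714 = 14.899 lb·ft
After the belt (25/18): 14.899 × 1.3889 = 20.692 lb·ft
After the gear mesh (96/32): 20.692 × 3 = 62.077 lb·ft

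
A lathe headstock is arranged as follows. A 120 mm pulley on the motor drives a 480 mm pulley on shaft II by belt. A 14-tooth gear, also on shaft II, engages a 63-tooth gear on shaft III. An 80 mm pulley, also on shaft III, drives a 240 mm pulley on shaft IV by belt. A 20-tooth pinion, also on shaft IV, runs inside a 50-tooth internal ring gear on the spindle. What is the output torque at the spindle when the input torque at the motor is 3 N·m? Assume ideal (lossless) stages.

405 N·m

After the belt (480/120): 3 × 4 = 12 N·m
After the gear mesh (63/14): 12 × 4.5 = 54 N·m
After the belt (240/80): 54 × 3 = 162 N·m
After the internal gear (50/20): 162 × 2.5 = 405 N·m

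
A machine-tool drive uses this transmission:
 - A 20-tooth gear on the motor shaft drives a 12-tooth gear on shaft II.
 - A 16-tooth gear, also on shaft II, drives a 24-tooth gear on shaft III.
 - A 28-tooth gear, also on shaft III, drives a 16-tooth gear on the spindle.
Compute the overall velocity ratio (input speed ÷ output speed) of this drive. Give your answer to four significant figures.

0.5143

Each stage contributes driven/driver: gear mesh 12/20 = 0.6, gear mesh 24/16 = 1.5, gear mesh 16/28 = 0.57143.
Overall: 0.6 × 1.5 × 0.57143 = 0.51429.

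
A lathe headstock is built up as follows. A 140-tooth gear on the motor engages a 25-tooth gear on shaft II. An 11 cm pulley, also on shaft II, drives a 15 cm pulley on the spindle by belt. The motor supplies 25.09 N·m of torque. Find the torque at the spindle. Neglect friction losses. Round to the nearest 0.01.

6.11 N·m

gear mesh 25/140 = 0.17857 → τ = 25.09·0.17857 = 4.4804 N·m
belt 15/11 = 1.3636 → τ = 4.4804·1.3636 = 6.1096 N·m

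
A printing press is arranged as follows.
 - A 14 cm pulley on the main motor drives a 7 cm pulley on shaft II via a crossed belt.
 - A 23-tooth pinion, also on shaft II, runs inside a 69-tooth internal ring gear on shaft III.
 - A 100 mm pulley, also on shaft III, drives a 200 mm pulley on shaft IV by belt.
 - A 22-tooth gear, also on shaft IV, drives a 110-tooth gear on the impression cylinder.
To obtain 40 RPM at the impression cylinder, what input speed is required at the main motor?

Overall ratio R = 0.5 × 3 × 2 × 5 = 15.
Required input speed = output speed × R = 40 × 15 = 600 RPM.

600 RPM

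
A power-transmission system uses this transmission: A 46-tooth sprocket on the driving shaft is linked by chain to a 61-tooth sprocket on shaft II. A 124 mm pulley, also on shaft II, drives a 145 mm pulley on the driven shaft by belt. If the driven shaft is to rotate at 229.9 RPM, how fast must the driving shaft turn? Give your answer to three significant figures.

Overall ratio R = 1.3261 × 1.1694 = 1.5507.
Required input speed = output speed × R = 229.9 × 1.5507 = 356.5 RPM.

356 RPM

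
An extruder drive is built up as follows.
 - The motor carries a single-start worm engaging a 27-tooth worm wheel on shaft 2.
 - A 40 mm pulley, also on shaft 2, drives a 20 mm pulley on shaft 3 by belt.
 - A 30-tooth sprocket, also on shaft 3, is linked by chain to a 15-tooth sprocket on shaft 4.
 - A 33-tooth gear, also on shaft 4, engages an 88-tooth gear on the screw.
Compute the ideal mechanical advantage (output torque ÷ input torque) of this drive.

Each stage contributes driven/driver: worm 27/1 = 27, belt 20/40 = 0.5, chain 15/30 = 0.5, gear mesh 88/33 = 2.6667.
Overall: 27 × 0.5 × 0.5 × 2.6667 = 18.

18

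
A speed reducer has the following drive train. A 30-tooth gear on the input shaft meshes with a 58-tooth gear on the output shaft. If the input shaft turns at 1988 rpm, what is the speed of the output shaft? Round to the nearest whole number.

1028 rpm

Gear mesh: ratio = 58/30 = 1.9333, so the output shaft turns at 1988 / 1.9333 = 1028.3 rpm.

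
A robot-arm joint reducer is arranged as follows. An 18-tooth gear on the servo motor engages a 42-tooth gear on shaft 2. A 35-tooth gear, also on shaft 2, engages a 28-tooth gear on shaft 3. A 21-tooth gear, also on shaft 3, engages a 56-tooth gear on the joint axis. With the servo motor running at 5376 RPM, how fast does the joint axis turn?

1080 RPM

the servo motor → shaft 2 (gear mesh, 42/18): 5376 ÷ 2.3333 = 2304 RPM
shaft 2 → shaft 3 (gear mesh, 28/35): 2304 ÷ 0.8 = 2880 RPM
shaft 3 → the joint axis (gear mesh, 56/21): 2880 ÷ 2.6667 = 1080 RPM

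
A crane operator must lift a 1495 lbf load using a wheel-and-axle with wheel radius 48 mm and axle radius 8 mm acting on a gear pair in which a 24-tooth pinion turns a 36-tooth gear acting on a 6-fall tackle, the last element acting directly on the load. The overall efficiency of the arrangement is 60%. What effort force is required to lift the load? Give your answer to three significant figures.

Wheel-and-axle MA = R/r = 48/8 = 6.
Gear pair MA = 36/24 = 1.5.
Block-and-tackle MA = number of supporting rope parts = 6.
Combined ideal MA = 6 × 1.5 × 6 = 54.
Actual MA = 54 × 0.60 = 32.4.
Effort = load / actual MA = 1495 / 32.4 = 46.142 lbf.

46.1 lbf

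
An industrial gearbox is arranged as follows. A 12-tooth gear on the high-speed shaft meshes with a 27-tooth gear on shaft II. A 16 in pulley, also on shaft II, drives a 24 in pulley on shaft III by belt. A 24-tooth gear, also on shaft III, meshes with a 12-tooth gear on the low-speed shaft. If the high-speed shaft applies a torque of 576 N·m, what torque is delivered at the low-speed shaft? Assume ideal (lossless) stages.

972 N·m

gear mesh 27/12 = 2.25 → τ = 576·2.25 = 1296 N·m
belt 24/16 = 1.5 → τ = 1296·1.5 = 1944 N·m
gear mesh 12/24 = 0.5 → τ = 1944·0.5 = 972 N·m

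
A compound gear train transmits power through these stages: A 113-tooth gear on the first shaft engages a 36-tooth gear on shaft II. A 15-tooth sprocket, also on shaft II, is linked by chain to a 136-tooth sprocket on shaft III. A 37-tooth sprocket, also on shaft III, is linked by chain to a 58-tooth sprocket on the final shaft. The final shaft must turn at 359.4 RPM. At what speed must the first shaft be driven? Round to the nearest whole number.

1627 RPM

Overall ratio R = 0.31858 × 9.0667 × 1.5676 = 4.5279.
Required input speed = output speed × R = 359.4 × 4.5279 = 1627.3 RPM.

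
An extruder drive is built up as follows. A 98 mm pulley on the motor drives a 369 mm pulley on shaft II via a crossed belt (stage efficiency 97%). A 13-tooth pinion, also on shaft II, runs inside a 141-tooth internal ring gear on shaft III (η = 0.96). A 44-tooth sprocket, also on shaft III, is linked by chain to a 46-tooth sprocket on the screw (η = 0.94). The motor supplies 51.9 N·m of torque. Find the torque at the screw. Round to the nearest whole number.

belt 369/98 = 3.7653 → τ = 51.9·3.7653·0.97 = 189.56 N·m
internal gear 141/13 = 10.846 → τ = 189.56·10.846·0.96 = 1973.7 N·m
chain 46/44 = 1.0455 → τ = 1973.7·1.0455·0.94 = 1939.6 N·m

1940 N·m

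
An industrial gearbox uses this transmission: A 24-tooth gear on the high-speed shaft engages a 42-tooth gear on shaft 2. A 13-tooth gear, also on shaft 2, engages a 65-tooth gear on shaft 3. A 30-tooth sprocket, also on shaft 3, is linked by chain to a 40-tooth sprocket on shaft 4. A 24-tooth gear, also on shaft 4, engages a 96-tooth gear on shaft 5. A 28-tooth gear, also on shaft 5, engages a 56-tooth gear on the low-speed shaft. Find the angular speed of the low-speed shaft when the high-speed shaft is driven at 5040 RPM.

Gear mesh: ratio = 42/24 = 1.75, so shaft 2 turns at 5040 / 1.75 = 2880 RPM.
Gear mesh: ratio = 65/13 = 5, so shaft 3 turns at 2880 / 5 = 576 RPM.
Chain: ratio = 40/30 = 1.3333, so shaft 4 turns at 576 / 1.3333 = 432 RPM.
Gear mesh: ratio = 96/24 = 4, so shaft 5 turns at 432 / 4 = 108 RPM.
Gear mesh: ratio = 56/28 = 2, so the low-speed shaft turns at 108 / 2 = 54 RPM.

54 RPM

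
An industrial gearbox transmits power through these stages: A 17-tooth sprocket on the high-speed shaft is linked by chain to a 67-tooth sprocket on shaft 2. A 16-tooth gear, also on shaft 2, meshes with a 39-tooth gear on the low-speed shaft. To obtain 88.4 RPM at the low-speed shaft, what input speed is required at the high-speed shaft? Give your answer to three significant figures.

Overall ratio R = 3.9412 × 2.4375 = 9.6066.
Required input speed = output speed × R = 88.4 × 9.6066 = 849.23 RPM.

849 RPM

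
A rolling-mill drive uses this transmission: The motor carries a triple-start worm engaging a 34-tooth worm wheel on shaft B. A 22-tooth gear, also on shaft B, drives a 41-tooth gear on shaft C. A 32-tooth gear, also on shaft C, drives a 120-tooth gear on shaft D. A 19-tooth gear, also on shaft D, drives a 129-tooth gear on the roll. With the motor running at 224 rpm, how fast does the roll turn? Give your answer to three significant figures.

the motor → shaft B (worm, 34/3): 224 ÷ 11.333 = 19.765 rpm
shaft B → shaft C (gear mesh, 41/22): 19.765 ÷ 1.8636 = 10.605 rpm
shaft C → shaft D (gear mesh, 120/32): 10.605 ÷ 3.75 = 2.8281 rpm
shaft D → the roll (gear mesh, 129/19): 2.8281 ÷ 6.7895 = 0.41654 rpm

0.417 rpm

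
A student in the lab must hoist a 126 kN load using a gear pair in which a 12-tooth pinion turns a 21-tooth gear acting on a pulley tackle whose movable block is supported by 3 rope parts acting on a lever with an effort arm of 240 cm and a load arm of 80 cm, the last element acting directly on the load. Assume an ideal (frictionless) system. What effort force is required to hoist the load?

Gear pair MA = 21/12 = 1.75.
Block-and-tackle MA = number of supporting rope parts = 3.
Lever MA = effort arm / load arm = 240/80 = 3.
Combined ideal MA = 1.75 × 3 × 3 = 15.75.
Effort = load / MA = 126 / 15.75 = 8 kN.

8 kN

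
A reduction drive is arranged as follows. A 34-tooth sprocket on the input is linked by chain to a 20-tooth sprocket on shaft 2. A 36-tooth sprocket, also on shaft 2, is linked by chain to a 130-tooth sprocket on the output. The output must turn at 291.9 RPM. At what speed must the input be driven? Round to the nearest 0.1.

620.0 RPM

Overall ratio R = 0.58824 × 3.6111 = 2.1242.
Required input speed = output speed × R = 291.9 × 2.1242 = 620.05 RPM.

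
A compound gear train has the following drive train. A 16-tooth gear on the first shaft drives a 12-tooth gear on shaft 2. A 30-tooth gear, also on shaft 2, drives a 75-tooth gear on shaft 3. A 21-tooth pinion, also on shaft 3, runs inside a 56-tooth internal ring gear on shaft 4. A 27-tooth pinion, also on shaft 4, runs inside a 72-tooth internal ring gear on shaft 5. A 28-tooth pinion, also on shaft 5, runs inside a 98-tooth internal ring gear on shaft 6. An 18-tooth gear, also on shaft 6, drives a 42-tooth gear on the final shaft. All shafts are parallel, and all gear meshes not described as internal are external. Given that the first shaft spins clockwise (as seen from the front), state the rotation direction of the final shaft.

the first shaft → shaft 2: external mesh, 1 reversal → CCW.
shaft 2 → shaft 3: external mesh, 1 reversal → CW.
shaft 3 → shaft 4: internal mesh, same direction → CW.
shaft 4 → shaft 5: internal mesh, same direction → CW.
shaft 5 → shaft 6: internal mesh, same direction → CW.
shaft 6 → the final shaft: external mesh, 1 reversal → CCW.
3 reversals in total — an odd number — so the final shaft turns opposite to the first shaft.

counterclockwise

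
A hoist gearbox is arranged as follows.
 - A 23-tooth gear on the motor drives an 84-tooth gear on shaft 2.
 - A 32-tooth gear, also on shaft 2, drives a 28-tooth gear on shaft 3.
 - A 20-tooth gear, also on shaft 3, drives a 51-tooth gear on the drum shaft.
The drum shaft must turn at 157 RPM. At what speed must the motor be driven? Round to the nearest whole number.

Overall ratio R = 3.6522 × 0.875 × 2.55 = 8.1489.
Required input speed = output speed × R = 157 × 8.1489 = 1279.4 RPM.

1279 RPM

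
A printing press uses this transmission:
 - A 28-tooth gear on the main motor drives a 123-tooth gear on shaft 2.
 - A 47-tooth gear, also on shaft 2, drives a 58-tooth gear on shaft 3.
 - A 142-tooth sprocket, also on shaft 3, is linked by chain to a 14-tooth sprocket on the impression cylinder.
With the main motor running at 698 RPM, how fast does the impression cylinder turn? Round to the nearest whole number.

the main motor → shaft 2 (gear mesh, 123/28): 698 ÷ 4.3929 = 158.89 RPM
shaft 2 → shaft 3 (gear mesh, 58/47): 158.89 ÷ 1.234 = 128.76 RPM
shaft 3 → the impression cylinder (chain, 14/142): 128.76 ÷ 0.098592 = 1306 RPM

1306 RPM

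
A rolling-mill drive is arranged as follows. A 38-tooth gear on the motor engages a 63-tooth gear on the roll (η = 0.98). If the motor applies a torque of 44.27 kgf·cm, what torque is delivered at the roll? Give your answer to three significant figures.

71.9 kgf·cm

After the gear mesh (63/38): 44.27 × 1.6579 × 0.98 = 71.927 kgf·cm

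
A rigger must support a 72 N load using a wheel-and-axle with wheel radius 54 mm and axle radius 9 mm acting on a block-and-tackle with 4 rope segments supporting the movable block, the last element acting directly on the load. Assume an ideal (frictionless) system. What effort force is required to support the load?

Wheel-and-axle MA = R/r = 54/9 = 6.
Block-and-tackle MA = number of supporting rope parts = 4.
Combined ideal MA = 6 × 4 = 24.
Effort = load / MA = 72 / 24 = 3 N.

3 N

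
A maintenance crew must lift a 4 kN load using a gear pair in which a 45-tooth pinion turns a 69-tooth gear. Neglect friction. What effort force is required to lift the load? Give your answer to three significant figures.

Gear pair MA = 69/45 = 1.5333.
Effort = load / MA = 4 / 1.5333 = 2.6087 kN.

2.61 kN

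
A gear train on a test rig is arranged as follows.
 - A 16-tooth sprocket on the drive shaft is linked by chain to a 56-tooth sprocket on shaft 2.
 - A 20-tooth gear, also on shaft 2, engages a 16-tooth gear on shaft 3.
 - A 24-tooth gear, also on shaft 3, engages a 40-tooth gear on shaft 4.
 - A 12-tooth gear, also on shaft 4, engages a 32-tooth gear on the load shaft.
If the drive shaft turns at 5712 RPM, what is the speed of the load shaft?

Chain: ratio = 56/16 = 3.5, so shaft 2 turns at 5712 / 3.5 = 1632 RPM.
Gear mesh: ratio = 16/20 = 0.8, so shaft 3 turns at 1632 / 0.8 = 2040 RPM.
Gear mesh: ratio = 40/24 = 1.6667, so shaft 4 turns at 2040 / 1.6667 = 1224 RPM.
Gear mesh: ratio = 32/12 = 2.6667, so the load shaft turns at 1224 / 2.6667 = 459 RPM.

459 RPM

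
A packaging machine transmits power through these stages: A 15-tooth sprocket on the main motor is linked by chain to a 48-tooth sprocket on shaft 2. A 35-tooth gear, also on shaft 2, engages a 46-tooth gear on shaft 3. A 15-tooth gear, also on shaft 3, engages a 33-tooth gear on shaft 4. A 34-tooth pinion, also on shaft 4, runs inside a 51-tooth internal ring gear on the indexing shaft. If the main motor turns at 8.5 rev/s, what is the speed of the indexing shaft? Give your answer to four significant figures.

0.6124 rev/s

Chain: ratio = 48/15 = 3.2, so shaft 2 turns at 8.5 / 3.2 = 2.6562 rev/s.
Gear mesh: ratio = 46/35 = 1.3143, so shaft 3 turns at 2.6562 / 1.3143 = 2.0211 rev/s.
Gear mesh: ratio = 33/15 = 2.2, so shaft 4 turns at 2.0211 / 2.2 = 0.91866 rev/s.
Internal gear: ratio = 51/34 = 1.5, so the indexing shaft turns at 0.91866 / 1.5 = 0.61244 rev/s.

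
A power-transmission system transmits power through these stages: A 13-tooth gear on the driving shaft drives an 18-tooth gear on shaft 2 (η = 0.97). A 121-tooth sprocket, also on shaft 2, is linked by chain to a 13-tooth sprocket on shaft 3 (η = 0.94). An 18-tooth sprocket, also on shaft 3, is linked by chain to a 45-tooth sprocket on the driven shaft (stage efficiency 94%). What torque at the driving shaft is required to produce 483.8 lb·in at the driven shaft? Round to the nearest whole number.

1518 lb·in

Overall ratio R = 1.3846 × 0.10744 × 2.5 = 0.3719; overall efficiency η = 0.97 × 0.94 × 0.94 = 0.8571.
Input torque = output torque / (R × η) = 483.8 / (0.3719 × 0.8571) = 1517.8 lb·in.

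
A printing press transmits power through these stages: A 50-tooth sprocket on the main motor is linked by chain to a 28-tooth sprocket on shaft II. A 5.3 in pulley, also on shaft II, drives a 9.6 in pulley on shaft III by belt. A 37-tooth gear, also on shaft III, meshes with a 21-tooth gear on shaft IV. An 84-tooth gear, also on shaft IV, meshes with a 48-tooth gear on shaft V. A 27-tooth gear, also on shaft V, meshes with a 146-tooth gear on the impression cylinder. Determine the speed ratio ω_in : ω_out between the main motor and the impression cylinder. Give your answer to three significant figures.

Each stage contributes driven/driver: chain 28/50 = 0.56, belt 9.6/5.3 = 1.8113, gear mesh 21/37 = 0.56757, gear mesh 48/84 = 0.57143, gear mesh 146/27 = 5.4074.
Overall: 0.56 × 1.8113 × 0.56757 × 0.57143 × 5.4074 = 1.7789.

1.78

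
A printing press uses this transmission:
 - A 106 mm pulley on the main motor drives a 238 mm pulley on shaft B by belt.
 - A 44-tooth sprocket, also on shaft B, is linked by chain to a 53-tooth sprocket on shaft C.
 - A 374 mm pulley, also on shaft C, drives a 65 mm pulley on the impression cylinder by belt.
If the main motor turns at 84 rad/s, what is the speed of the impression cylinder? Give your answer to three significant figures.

179 rad/s

the main motor → shaft B (belt, 238/106): 84 ÷ 2.2453 = 37.412 rad/s
shaft B → shaft C (chain, 53/44): 37.412 ÷ 1.2045 = 31.059 rad/s
shaft C → the impression cylinder (belt, 65/374): 31.059 ÷ 0.1738 = 178.71 rad/s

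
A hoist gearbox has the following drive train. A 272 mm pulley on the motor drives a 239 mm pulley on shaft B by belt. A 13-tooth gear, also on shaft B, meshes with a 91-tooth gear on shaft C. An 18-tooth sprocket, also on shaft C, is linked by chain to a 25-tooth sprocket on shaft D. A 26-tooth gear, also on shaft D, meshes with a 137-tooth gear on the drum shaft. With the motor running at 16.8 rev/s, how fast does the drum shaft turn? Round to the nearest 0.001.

0.373 rev/s

the motor → shaft B (belt, 239/272): 16.8 ÷ 0.87868 = 19.12 rev/s
shaft B → shaft C (gear mesh, 91/13): 19.12 ÷ 7 = 2.7314 rev/s
shaft C → shaft D (chain, 25/18): 2.7314 ÷ 1.3889 = 1.9666 rev/s
shaft D → the drum shaft (gear mesh, 137/26): 1.9666 ÷ 5.2692 = 0.37322 rev/s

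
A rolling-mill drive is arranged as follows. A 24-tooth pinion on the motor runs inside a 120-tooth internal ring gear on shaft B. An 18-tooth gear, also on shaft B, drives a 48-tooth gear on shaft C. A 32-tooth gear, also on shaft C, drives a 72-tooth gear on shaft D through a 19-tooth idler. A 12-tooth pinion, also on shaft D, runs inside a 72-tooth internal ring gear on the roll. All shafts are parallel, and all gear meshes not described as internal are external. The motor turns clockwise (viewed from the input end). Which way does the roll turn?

the motor → shaft B: internal mesh, same direction → CW.
shaft B → shaft C: external mesh, 1 reversal → CCW.
shaft C → shaft D: driver → idler → driven is 2 external meshes, 2 reversals → CCW.
shaft D → the roll: internal mesh, same direction → CCW.
3 reversals in total — an odd number — so the roll turns opposite to the motor.

counterclockwise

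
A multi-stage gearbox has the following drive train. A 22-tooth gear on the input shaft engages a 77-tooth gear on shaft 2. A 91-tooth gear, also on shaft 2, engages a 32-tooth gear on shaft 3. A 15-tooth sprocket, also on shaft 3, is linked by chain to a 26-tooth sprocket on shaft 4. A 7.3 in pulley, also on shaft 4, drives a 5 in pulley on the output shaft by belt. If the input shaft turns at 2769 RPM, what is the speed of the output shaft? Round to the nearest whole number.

1895 RPM

Gear mesh: ratio = 77/22 = 3.5, so shaft 2 turns at 2769 / 3.5 = 791.14 RPM.
Gear mesh: ratio = 32/91 = 0.35165, so shaft 3 turns at 791.14 / 0.35165 = 2249.8 RPM.
Chain: ratio = 26/15 = 1.7333, so shaft 4 turns at 2249.8 / 1.7333 = 1298 RPM.
Belt: ratio = 5/7.3 = 0.68493, so the output shaft turns at 1298 / 0.68493 = 1895 RPM.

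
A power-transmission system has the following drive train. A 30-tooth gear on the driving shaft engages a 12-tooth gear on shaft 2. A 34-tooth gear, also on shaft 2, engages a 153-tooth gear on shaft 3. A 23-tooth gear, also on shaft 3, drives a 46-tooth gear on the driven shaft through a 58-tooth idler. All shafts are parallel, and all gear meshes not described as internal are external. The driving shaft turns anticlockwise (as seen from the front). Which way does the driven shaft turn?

the driving shaft → shaft 2: external mesh, 1 reversal → CW.
shaft 2 → shaft 3: external mesh, 1 reversal → CCW.
shaft 3 → the driven shaft: driver → idler → driven is 2 external meshes, 2 reversals → CCW.
4 reversals in total — an even number — so the driven shaft turns the same way as the driving shaft.

anticlockwise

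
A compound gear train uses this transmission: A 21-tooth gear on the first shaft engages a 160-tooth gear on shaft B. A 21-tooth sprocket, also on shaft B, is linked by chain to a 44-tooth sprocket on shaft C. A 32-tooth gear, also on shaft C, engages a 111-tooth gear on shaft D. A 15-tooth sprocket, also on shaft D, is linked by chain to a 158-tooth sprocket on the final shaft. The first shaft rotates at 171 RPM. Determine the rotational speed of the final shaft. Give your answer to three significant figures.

0.293 RPM

gear mesh 160/21 = 7.619 → 171/7.619 = 22.444 RPM
chain 44/21 = 2.0952 → 22.444/2.0952 = 10.712 RPM
gear mesh 111/32 = 3.4688 → 10.712/3.4688 = 3.0881 RPM
chain 158/15 = 10.533 → 3.0881/10.533 = 0.29317 RPM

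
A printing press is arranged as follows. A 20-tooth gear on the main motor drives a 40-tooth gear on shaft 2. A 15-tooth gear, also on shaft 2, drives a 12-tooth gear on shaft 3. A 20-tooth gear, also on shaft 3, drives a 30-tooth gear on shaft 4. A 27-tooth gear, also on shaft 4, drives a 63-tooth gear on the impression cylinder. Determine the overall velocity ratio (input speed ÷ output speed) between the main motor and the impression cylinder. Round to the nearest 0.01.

Each stage contributes driven/driver: gear mesh 40/20 = 2, gear mesh 12/15 = 0.8, gear mesh 30/20 = 1.5, gear mesh 63/27 = 2.3333.
Overall: 2 × 0.8 × 1.5 × 2.3333 = 5.6.

5.60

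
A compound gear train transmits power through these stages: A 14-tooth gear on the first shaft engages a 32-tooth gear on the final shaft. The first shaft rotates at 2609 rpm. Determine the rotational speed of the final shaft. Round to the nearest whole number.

1141 rpm

Gear mesh: ratio = 32/14 = 2.2857, so the final shaft turns at 2609 / 2.2857 = 1141.4 rpm.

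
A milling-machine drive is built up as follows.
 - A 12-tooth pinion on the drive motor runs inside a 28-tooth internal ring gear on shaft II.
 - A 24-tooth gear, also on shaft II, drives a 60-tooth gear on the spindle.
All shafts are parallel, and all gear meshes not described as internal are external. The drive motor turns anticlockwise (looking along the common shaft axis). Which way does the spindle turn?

the drive motor → shaft II: internal mesh, same direction → CCW.
shaft II → the spindle: external mesh, 1 reversal → CW.
1 reversal in total — an odd number — so the spindle turns opposite to the drive motor.

clockwise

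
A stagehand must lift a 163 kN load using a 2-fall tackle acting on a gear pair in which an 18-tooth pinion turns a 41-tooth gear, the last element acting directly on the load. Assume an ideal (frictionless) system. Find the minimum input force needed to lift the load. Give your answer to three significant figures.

35.8 kN

Block-and-tackle MA = number of supporting rope parts = 2.
Gear pair MA = 41/18 = 2.2778.
Combined ideal MA = 2 × 2.2778 = 4.5556.
Effort = load / MA = 163 / 4.5556 = 35.78 kN.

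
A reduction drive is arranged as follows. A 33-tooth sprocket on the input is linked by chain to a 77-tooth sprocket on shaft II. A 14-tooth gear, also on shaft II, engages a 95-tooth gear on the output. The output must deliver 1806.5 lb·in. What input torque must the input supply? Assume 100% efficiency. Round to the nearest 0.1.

114.1 lb·in

Overall ratio R = 2.3333 × 6.7857 = 15.833.
Input torque = output torque / R = 1806.5 / 15.833 = 114.09 lb·in.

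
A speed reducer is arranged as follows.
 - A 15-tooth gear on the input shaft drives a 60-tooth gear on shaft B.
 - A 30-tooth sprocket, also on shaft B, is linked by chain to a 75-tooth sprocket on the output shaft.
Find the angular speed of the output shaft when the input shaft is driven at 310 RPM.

31 RPM

the input shaft → shaft B (gear mesh, 60/15): 310 ÷ 4 = 77.5 RPM
shaft B → the output shaft (chain, 75/30): 77.5 ÷ 2.5 = 31 RPM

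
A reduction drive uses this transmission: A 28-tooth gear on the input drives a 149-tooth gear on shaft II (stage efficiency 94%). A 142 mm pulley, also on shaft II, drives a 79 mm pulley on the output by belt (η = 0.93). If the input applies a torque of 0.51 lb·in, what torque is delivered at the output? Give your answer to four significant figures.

Gear mesh: ratio = 149/28 = 5.3214; torque at shaft II = 0.51 × 5.3214 × 0.94 = 2.5511 lb·in.
Belt: ratio = 79/142 = 0.55634; torque at the output = 2.5511 × 0.55634 × 0.93 = 1.3199 lb·in.

1.320 lb·in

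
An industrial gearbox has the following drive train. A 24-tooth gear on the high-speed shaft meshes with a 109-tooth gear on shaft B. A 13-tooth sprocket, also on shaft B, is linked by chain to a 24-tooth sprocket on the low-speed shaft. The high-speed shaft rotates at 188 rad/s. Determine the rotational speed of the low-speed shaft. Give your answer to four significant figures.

gear mesh 109/24 = 4.5417 → 188/4.5417 = 41.394 rad/s
chain 24/13 = 1.8462 → 41.394/1.8462 = 22.422 rad/s

22.42 rad/s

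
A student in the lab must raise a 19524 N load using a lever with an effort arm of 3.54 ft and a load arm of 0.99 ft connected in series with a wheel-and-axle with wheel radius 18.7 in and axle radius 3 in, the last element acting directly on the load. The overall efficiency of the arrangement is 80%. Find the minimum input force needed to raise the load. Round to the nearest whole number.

1095 N

Lever MA = effort arm / load arm = 3.54/0.99 = 3.5758.
Wheel-and-axle MA = R/r = 18.7/3 = 6.2333.
Combined ideal MA = 3.5758 × 6.2333 = 22.289.
Actual MA = 22.289 × 0.80 = 17.831.
Effort = load / actual MA = 19524 / 17.831 = 1094.9 N.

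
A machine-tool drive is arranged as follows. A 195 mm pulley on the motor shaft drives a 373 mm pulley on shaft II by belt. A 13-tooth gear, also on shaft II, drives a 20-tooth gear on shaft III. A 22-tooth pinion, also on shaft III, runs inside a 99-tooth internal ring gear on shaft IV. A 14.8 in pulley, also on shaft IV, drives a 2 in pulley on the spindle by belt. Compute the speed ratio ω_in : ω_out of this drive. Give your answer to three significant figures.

1.79

Each stage contributes driven/driver: belt 373/195 = 1.9128, gear mesh 20/13 = 1.5385, internal gear 99/22 = 4.5, belt 2/14.8 = 0.13514.
Overall: 1.9128 × 1.5385 × 4.5 × 0.13514 = 1.7895.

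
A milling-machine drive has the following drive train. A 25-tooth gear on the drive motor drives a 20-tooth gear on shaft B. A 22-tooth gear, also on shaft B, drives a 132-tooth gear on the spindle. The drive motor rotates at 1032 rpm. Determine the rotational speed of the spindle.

the drive motor → shaft B (gear mesh, 20/25): 1032 ÷ 0.8 = 1290 rpm
shaft B → the spindle (gear mesh, 132/22): 1290 ÷ 6 = 215 rpm

215 rpm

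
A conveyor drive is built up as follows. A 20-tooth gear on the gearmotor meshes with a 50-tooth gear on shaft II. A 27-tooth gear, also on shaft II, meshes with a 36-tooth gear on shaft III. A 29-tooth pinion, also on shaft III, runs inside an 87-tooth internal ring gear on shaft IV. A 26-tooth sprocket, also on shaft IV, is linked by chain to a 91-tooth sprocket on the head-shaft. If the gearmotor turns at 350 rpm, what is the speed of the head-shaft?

10 rpm

the gearmotor → shaft II (gear mesh, 50/20): 350 ÷ 2.5 = 140 rpm
shaft II → shaft III (gear mesh, 36/27): 140 ÷ 1.3333 = 105 rpm
shaft III → shaft IV (internal gear, 87/29): 105 ÷ 3 = 35 rpm
shaft IV → the head-shaft (chain, 91/26): 35 ÷ 3.5 = 10 rpm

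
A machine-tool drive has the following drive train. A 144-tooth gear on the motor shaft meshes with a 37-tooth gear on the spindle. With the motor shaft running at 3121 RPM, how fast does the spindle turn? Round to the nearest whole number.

12147 RPM

gear mesh 37/144 = 0.25694 → 3121/0.25694 = 12147 RPM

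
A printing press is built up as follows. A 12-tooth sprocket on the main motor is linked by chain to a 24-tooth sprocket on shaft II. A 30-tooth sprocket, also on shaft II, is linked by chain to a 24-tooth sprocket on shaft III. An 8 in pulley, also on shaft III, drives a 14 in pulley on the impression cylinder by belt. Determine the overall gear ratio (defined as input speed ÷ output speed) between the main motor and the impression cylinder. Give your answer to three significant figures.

Each stage contributes driven/driver: chain 24/12 = 2, chain 24/30 = 0.8, belt 14/8 = 1.75.
Overall: 2 × 0.8 × 1.75 = 2.8.

2.80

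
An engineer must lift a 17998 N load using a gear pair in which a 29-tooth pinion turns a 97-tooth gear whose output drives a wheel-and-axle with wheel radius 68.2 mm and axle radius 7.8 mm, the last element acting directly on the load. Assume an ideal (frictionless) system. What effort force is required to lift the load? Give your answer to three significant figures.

Gear pair MA = 97/29 = 3.3448.
Wheel-and-axle MA = R/r = 68.2/7.8 = 8.7436.
Combined ideal MA = 3.3448 × 8.7436 = 29.246.
Effort = load / MA = 17998 / 29.246 = 615.4 N.

615 N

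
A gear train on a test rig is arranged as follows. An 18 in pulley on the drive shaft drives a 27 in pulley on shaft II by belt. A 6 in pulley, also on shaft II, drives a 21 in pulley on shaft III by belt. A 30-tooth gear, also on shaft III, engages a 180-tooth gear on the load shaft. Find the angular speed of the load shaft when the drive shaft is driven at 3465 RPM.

the drive shaft → shaft II (belt, 27/18): 3465 ÷ 1.5 = 2310 RPM
shaft II → shaft III (belt, 21/6): 2310 ÷ 3.5 = 660 RPM
shaft III → the load shaft (gear mesh, 180/30): 660 ÷ 6 = 110 RPM

110 RPM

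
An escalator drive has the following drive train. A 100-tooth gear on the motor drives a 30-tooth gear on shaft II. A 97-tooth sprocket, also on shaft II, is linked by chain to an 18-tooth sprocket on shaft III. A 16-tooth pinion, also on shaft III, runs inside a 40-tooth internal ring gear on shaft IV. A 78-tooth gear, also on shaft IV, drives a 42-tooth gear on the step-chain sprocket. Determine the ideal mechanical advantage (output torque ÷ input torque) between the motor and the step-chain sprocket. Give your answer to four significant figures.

Each stage contributes driven/driver: gear mesh 30/100 = 0.3, chain 18/97 = 0.18557, internal gear 40/16 = 2.5, gear mesh 42/78 = 0.53846.
Overall: 0.3 × 0.18557 × 2.5 × 0.53846 = 0.074941.

0.07494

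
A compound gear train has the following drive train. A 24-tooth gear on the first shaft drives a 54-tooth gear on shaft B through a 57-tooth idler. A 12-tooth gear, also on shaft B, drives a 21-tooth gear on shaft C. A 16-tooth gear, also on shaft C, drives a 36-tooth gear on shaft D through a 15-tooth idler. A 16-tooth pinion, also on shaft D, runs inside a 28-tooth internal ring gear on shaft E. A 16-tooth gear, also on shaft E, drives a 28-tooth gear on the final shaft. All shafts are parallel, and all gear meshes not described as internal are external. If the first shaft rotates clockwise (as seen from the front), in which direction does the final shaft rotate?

the first shaft → shaft B: driver → idler → driven is 2 external meshes, 2 reversals → CW.
shaft B → shaft C: external mesh, 1 reversal → CCW.
shaft C → shaft D: driver → idler → driven is 2 external meshes, 2 reversals → CCW.
shaft D → shaft E: internal mesh, same direction → CCW.
shaft E → the final shaft: external mesh, 1 reversal → CW.
6 reversals in total — an even number — so the final shaft turns the same way as the first shaft.

clockwise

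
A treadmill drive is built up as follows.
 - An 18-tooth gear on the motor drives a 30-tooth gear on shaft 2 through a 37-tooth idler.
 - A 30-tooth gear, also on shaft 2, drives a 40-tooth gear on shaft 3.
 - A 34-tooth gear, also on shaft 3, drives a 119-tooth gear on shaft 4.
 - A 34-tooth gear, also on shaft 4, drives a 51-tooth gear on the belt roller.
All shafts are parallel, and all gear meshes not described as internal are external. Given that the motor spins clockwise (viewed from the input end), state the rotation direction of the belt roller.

the motor → shaft 2: driver → idler → driven is 2 external meshes, 2 reversals → CW.
shaft 2 → shaft 3: external mesh, 1 reversal → CCW.
shaft 3 → shaft 4: external mesh, 1 reversal → CW.
shaft 4 → the belt roller: external mesh, 1 reversal → CCW.
5 reversals in total — an odd number — so the belt roller turns opposite to the motor.

anticlockwise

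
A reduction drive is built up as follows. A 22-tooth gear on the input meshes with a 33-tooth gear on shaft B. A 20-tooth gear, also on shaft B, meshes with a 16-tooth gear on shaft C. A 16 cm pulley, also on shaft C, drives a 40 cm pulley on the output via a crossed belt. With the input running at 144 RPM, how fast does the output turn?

48 RPM

gear mesh 33/22 = 1.5 → 144/1.5 = 96 RPM
gear mesh 16/20 = 0.8 → 96/0.8 = 120 RPM
belt 40/16 = 2.5 → 120/2.5 = 48 RPM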